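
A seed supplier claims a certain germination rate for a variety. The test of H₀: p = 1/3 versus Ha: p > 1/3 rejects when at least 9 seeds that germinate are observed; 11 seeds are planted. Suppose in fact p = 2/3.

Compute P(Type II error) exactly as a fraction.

A Type II error is failing to reject when Ha holds: with p = 2/3, β = P(X ≤ 8).
Equivalently, β = 1 − P(X ≥ 9) = 1675/2187.

1675/2187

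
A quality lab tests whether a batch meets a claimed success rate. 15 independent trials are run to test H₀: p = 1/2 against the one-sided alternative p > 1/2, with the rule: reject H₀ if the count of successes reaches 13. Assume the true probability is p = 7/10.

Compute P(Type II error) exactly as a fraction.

Under the alternative p = 7/10, Y ~ Binomial(15, 7/10); β is the probability the test does not reject, P(Y < 13).
Adding the binomial probabilities P(Y=0)+…+P(Y=12) at p = 7/10 gives 873172285377237/1000000000000000.

873172285377237/1000000000000000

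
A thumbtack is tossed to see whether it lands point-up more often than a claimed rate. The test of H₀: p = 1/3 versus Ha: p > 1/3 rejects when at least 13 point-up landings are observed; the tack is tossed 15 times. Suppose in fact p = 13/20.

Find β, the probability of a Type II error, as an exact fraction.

30745097163070342213/32768000000000000000

A Type II error is failing to reject when Ha holds: with p = 13/20, β = P(K ≤ 12).
Equivalently, β = 1 − P(K ≥ 13) = 30745097163070342213/32768000000000000000.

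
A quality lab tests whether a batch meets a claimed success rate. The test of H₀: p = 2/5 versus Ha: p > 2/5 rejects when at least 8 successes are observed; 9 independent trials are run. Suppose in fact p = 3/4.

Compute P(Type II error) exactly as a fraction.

A Type II error is failing to reject when Ha holds: with p = 3/4, β = P(K ≤ 7).
Summing C(9,j)·(3/4)^j·(1/4)^{9-j} for j = 0..7 gives 45853/65536.

45853/65536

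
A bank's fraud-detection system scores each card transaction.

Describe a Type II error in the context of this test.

A Type II error would mean concluding that the transaction is legitimate (or at least failing to establish that the transaction is fraudulent) when in fact the transaction is fraudulent.

With the conventional null hypothesis that the transaction is legitimate:
A Type II error is failing to reject H₀ when H₀ is false.
Here that means approving the transaction when actually the transaction is fraudulent.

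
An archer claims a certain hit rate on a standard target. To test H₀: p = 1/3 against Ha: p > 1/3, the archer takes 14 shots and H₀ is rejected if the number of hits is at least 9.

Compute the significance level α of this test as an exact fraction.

9265/531441

Under H₀, S ~ Binomial(14, 1/3), and α = P(S ≥ 9).
Summing C(14,j)(1/3)^j(2/3)^{14−j} for j = 9,…,14 gives 9265/531441.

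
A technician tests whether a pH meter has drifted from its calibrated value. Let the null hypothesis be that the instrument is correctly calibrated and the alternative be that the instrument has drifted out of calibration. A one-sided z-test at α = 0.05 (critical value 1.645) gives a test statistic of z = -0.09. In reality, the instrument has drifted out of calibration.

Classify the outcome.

Type II error

Since z = -0.09 ≤ z* = 1.645, H₀ is not rejected.
H₀ is false (actually the instrument has drifted out of calibration).
Failing to reject a false H₀ is a Type II error.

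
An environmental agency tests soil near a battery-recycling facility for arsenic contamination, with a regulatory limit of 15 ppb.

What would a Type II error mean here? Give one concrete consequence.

With the conventional null hypothesis that the arsenic concentration is at or below 15 ppb (safe):
A Type II error is failing to reject H₀ when H₀ is false.
Here that means certifying the site as safe when actually the arsenic concentration exceeds 15 ppb.

A Type II error would mean concluding that the arsenic concentration is at or below 15 ppb (safe) (or at least failing to establish that the arsenic concentration exceeds 15 ppb) when in fact the arsenic concentration exceeds 15 ppb. Consequence: a site with unsafe arsenic levels is certified clean, and people continue to be exposed.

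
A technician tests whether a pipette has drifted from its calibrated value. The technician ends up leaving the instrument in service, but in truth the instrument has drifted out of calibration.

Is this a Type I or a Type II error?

The null hypothesis here is that the instrument is correctly calibrated.
'Leaving the instrument in service' corresponds to failing to reject H₀.
H₀ was not rejected but H₀ is false — a Type II error (false negative).

Type II error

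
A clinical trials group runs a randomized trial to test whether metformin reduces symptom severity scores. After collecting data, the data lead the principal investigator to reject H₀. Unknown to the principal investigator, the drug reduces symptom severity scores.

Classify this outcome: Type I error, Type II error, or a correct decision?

Neither — the decision is correct.

The conventional null hypothesis here is that the drug has no effect on symptom severity scores.
The test rejected a false H₀ — the decision matches the true state.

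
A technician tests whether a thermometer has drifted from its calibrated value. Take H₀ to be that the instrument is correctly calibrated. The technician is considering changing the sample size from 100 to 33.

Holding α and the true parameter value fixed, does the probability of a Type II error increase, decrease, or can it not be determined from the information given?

Reducing n widens both sampling distributions, so the test has less ability to distinguish Ha from H₀.

It increases.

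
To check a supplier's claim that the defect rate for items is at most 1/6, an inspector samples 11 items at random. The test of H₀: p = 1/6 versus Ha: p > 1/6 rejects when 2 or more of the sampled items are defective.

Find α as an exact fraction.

12909191/22674816

α = P(reject H₀ | H₀ true) = P(X ≥ 2 | p = 1/6), X ~ Binomial(11, 1/6).
Via the complement, α = 1 − Σ_{j=0}^{1} C(11,j)(1/6)^j(5/6)^{11-j} = 12909191/22674816.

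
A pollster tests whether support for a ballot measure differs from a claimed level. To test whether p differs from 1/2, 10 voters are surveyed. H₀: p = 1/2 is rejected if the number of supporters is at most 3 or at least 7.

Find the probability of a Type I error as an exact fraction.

α = P(X ≤ 3 or X ≥ 7 | p = 1/2), X ~ Binomial(10, 1/2).
The two tails are symmetric, so α = 2·(1 + 10 + 45 + 120)/2^10 = 352/1024 = 11/32.

11/32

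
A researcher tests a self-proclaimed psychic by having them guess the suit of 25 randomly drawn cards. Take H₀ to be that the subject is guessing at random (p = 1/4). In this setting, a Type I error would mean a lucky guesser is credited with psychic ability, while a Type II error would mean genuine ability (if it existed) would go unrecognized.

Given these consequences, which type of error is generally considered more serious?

The Type I consequence (a lucky guesser is credited with psychic ability) is more severe than the Type II consequence (genuine ability (if it existed) would go unrecognized).

Type I error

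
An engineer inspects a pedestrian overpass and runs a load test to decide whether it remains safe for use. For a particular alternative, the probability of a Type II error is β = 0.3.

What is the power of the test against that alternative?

Power = 1 − β = 1 − 0.3 = 0.7.

0.7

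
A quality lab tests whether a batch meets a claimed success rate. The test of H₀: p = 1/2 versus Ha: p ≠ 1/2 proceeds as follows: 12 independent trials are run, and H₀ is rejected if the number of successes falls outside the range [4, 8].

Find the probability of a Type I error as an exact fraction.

299/2048

α = P(S ≤ 3 or S ≥ 9 | p = 1/2), S ~ Binomial(12, 1/2).
Each tail has probability (1 + 12 + 66 + 220)/4096; doubling gives α = 598/4096 = 299/2048.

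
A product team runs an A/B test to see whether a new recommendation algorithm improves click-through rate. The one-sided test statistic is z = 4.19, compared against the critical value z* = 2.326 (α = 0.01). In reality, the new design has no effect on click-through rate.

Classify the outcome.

Type I error

The conventional null hypothesis is that the new design has no effect on click-through rate.
Since z = 4.19 > z* = 2.326, H₀ is rejected.
H₀ is true (actually the new design has no effect on click-through rate).
Rejecting a true H₀ is a Type I error.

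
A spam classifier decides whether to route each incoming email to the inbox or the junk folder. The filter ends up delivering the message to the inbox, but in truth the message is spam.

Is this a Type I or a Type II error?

Type II error

The null hypothesis here is that the message is legitimate (not spam).
'Delivering the message to the inbox' corresponds to failing to reject H₀.
H₀ was not rejected but H₀ is false — a Type II error (false negative).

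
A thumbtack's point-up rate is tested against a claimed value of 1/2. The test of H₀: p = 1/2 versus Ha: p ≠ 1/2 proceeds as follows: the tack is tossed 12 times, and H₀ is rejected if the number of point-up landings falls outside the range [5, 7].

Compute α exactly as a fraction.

397/1024

α = P(K ≤ 4 or K ≥ 8 | p = 1/2), K ~ Binomial(12, 1/2).
The two tails are symmetric, so α = 2·(1 + 12 + 66 + 220 + 495)/2^12 = 1588/4096 = 397/1024.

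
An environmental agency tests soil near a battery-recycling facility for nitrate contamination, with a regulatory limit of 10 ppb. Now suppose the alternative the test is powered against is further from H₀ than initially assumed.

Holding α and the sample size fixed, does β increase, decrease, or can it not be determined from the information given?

A bigger departure from H₀ is easier for the test to detect, so it fails to reject less often.

It decreases.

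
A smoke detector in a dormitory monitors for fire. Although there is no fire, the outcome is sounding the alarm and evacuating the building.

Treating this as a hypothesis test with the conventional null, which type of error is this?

The null hypothesis here is that there is no fire.
'Sounding the alarm and evacuating the building' corresponds to rejecting H₀.
H₀ was rejected but H₀ is true — a Type I error (false positive).

Type I error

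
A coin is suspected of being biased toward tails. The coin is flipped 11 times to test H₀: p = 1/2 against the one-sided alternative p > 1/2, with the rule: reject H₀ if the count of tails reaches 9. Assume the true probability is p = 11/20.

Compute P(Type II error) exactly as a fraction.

38288445266097/40960000000000

β = P(fail to reject H₀ | Ha true) = P(Y ≤ 8 | p = 11/20), Y ~ Binomial(11, 11/20).
Summing C(11,j)·(11/20)^j·(9/20)^{11-j} for j = 0..8 gives 38288445266097/40960000000000.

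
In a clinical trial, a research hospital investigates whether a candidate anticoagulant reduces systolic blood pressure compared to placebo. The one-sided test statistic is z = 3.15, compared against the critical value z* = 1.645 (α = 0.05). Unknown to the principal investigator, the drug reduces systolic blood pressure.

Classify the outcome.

No error — this is a correct decision.

The conventional null hypothesis is that the drug has no effect on systolic blood pressure.
Since z = 3.15 > z* = 1.645, H₀ is rejected.
H₀ is false (actually the drug reduces systolic blood pressure).
The decision matches the true state — no error.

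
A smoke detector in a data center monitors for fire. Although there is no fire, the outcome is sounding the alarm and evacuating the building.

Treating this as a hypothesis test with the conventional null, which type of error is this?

The null hypothesis here is that there is no fire.
'Sounding the alarm and evacuating the building' corresponds to rejecting H₀.
H₀ was rejected but H₀ is true — a Type I error (false positive).

Type I error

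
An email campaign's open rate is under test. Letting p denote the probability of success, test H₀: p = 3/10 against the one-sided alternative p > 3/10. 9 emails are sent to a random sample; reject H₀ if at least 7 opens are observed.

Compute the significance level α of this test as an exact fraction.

2145447/500000000

α = P(reject H₀ | H₀ true) = P(X ≥ 7 | p = 3/10), with X ~ Binomial(9, 3/10).
Adding the binomial terms for j = 7 through 9 with p = 3/10 yields 2145447/500000000.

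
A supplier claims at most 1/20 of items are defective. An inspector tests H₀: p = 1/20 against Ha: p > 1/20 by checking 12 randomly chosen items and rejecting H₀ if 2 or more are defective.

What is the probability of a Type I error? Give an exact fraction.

α = P(reject H₀ | H₀ true) = P(K ≥ 2 | p = 1/20), K ~ Binomial(12, 1/20).
Via the complement, α = 1 − Σ_{j=0}^{1} C(12,j)(1/20)^j(19/20)^{12-j} = 484801974155211/4096000000000000.

484801974155211/4096000000000000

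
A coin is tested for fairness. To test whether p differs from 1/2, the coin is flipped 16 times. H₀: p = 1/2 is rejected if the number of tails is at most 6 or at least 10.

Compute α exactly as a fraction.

The significance level is the null-hypothesis probability of the rejection region {≤6} ∪ {≥10}.
By symmetry, α = 2·P(X ≤ 6) = 2·(1 + 16 + 120 + 560 + 1820 + 4368 + 8008)/65536 = 29786/65536 = 14893/32768.

14893/32768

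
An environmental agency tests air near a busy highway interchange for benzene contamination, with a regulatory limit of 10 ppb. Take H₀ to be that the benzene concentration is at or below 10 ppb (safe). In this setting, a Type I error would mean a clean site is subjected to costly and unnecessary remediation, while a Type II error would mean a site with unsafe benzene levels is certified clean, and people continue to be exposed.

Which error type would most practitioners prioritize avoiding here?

Type II error

The Type II consequence (a site with unsafe benzene levels is certified clean, and people continue to be exposed) is more severe than the Type I consequence (a clean site is subjected to costly and unnecessary remediation).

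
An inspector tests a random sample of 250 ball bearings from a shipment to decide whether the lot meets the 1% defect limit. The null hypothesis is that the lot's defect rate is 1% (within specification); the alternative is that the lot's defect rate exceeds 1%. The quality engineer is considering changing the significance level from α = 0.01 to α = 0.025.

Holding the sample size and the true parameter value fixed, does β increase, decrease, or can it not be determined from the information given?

It decreases.

Relaxing α lowers the evidence threshold; under Ha, outcomes that previously fell short now trigger rejection.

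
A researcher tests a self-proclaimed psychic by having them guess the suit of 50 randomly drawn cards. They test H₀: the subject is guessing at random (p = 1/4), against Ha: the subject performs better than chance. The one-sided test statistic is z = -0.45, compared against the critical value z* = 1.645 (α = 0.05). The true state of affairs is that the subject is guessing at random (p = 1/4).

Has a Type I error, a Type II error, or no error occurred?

Since z = -0.45 ≤ z* = 1.645, H₀ is not rejected.
H₀ is true (actually the subject is guessing at random (p = 1/4)).
The decision matches the true state — no error.

No error — this is a correct decision.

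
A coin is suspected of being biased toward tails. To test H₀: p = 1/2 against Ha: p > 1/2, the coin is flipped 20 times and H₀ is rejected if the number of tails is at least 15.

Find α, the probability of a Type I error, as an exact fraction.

The Type I error probability is α = P(K ≥ 15) computed under H₀, where K ~ Binomial(20, 1/2).
P(K ≥ 15) = [C(20,15) + C(20,16) + C(20,17) + C(20,18) + C(20,19) + C(20,20)] / 2^20 = (15504 + 4845 + 1140 + 190 + 20 + 1) / 1048576 = 21700/1048576 = 5425/262144.

5425/262144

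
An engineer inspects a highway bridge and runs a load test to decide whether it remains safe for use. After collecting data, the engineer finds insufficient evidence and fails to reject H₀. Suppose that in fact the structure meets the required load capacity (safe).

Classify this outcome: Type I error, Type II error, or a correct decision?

The conventional null hypothesis here is that the structure meets the required load capacity (safe).
The test retained a true H₀ — the decision matches the true state.

Neither — the decision is correct.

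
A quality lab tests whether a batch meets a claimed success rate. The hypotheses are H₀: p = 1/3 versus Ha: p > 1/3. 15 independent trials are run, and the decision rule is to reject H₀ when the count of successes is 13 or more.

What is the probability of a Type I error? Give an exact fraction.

451/14348907

The Type I error probability is α = P(S ≥ 13) computed under H₀, where S ~ Binomial(15, 1/3).
Summing C(15,j)(1/3)^j(2/3)^{15−j} for j = 13,…,15 gives 451/14348907.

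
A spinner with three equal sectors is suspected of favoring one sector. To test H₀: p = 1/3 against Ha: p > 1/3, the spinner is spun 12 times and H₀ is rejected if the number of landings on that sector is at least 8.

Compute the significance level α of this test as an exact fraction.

3323/177147

Under H₀, X ~ Binomial(12, 1/3), and α = P(X ≥ 8).
Summing C(12,j)(1/3)^j(2/3)^{12−j} for j = 8,…,12 gives 3323/177147.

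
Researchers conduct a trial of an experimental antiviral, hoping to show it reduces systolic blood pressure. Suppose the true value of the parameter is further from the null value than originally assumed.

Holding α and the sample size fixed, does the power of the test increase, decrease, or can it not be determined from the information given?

The further the true parameter sits from the null value, the more of the Ha sampling distribution falls in the rejection region.
Since power = 1 − β and β decreases, power increases.

It increases.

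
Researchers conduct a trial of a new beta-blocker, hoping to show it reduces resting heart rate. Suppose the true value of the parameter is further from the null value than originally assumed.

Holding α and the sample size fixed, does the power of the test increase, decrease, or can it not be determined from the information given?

It increases.

A bigger departure from H₀ is easier for the test to detect, so it fails to reject less often.
Since power = 1 − β and β decreases, power increases.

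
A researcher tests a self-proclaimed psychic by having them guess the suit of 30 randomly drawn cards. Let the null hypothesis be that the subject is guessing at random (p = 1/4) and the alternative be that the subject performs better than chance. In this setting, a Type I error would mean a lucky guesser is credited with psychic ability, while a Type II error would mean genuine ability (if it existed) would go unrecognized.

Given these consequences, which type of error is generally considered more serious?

Type I error

The Type I consequence (a lucky guesser is credited with psychic ability) is more severe than the Type II consequence (genuine ability (if it existed) would go unrecognized).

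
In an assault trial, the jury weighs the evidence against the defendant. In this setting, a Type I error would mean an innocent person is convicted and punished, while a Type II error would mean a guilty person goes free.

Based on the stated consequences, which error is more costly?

The Type I consequence (an innocent person is convicted and punished) is more severe than the Type II consequence (a guilty person goes free).

Type I error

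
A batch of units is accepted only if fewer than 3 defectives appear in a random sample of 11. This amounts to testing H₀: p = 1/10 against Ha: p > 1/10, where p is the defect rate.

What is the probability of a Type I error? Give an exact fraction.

The significance level is the probability, assuming p = 1/10, of seeing 3 or more defectives in 11 draws.
Computing the lower-tail complement: 1 − 18208762983/20000000000 = 1791237017/20000000000.

1791237017/20000000000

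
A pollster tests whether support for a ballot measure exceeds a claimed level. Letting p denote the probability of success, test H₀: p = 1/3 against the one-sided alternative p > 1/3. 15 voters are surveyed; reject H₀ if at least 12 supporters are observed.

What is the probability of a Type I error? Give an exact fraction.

The Type I error probability is α = P(X ≥ 12) computed under H₀, where X ~ Binomial(15, 1/3).
Summing C(15,j)(1/3)^j(2/3)^{15−j} for j = 12,…,15 gives 4091/14348907.

4091/14348907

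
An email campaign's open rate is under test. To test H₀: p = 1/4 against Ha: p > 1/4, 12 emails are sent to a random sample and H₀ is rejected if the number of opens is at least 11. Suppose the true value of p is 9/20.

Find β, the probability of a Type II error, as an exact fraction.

Under the alternative p = 9/20, X ~ Binomial(12, 9/20); β is the probability the test does not reject, P(X < 11).
Adding the binomial probabilities P(X=0)+…+P(X=10) at p = 9/20 gives 4091575270595131/4096000000000000.

4091575270595131/4096000000000000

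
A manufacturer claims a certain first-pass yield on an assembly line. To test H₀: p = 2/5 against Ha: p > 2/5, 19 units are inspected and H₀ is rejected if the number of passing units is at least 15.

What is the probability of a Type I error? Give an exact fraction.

2443902976/3814697265625

α = P(reject H₀ | H₀ true) = P(Y ≥ 15 | p = 2/5), with Y ~ Binomial(19, 2/5).
P(Y ≥ 15) = Σ_{j=15}^{19} C(19,j)·(2/5)^j·(3/5)^{19-j} = 2443902976/3814697265625.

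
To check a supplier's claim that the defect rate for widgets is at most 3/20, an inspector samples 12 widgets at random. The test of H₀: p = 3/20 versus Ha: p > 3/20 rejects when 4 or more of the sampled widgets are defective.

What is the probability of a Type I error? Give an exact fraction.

The significance level is the probability, assuming p = 3/20, of seeing 4 or more defectives in 12 draws.
Computing the lower-tail complement: 1 − 743664573512687/819200000000000 = 75535426487313/819200000000000.

75535426487313/819200000000000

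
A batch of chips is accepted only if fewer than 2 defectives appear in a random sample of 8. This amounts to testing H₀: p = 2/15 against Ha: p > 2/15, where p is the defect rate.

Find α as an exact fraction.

743183632/2562890625

Under H₀, S ~ Binomial(8, 2/15); the Type I error rate is P(S ≥ 2).
Via the complement, α = 1 − Σ_{j=0}^{1} C(8,j)(2/15)^j(13/15)^{8-j} = 743183632/2562890625.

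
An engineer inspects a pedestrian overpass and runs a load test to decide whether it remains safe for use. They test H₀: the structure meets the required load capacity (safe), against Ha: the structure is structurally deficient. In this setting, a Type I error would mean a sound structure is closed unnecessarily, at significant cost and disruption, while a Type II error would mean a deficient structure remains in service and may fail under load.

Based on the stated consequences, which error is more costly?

The Type II consequence (a deficient structure remains in service and may fail under load) is more severe than the Type I consequence (a sound structure is closed unnecessarily, at significant cost and disruption).

Type II error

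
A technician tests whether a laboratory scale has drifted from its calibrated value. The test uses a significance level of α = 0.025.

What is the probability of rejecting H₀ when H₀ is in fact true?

0.025

The significance level α is, by definition, the probability of a Type I error — P(reject H₀ | H₀ true).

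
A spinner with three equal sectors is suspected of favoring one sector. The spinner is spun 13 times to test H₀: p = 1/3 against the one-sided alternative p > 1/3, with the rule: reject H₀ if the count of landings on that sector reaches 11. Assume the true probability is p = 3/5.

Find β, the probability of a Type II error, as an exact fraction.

1150021472/1220703125

β = P(fail to reject H₀ | Ha true) = P(S ≤ 10 | p = 3/5), S ~ Binomial(13, 3/5).
Summing C(13,j)·(3/5)^j·(2/5)^{13-j} for j = 0..10 gives 1150021472/1220703125.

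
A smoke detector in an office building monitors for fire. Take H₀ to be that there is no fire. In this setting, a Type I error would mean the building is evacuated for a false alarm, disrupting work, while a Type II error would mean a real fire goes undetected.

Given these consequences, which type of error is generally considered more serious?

Type II error

The Type II consequence (a real fire goes undetected) is more severe than the Type I consequence (the building is evacuated for a false alarm, disrupting work).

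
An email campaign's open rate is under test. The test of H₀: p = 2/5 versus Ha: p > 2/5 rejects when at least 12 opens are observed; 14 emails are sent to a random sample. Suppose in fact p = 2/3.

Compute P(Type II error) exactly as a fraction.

1426387/1594323

β = P(fail to reject H₀ | Ha true) = P(K ≤ 11 | p = 2/3), K ~ Binomial(14, 2/3).
Adding the binomial probabilities P(K=0)+…+P(K=11) at p = 2/3 gives 1426387/1594323.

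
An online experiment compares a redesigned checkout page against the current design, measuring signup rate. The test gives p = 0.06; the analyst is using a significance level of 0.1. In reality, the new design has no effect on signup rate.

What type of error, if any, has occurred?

The conventional null hypothesis is that the new design has no effect on signup rate.
Since p = 0.06 < α = 0.1, H₀ is rejected.
H₀ is true (actually the new design has no effect on signup rate).
Rejecting a true H₀ is a Type I error.

Type I error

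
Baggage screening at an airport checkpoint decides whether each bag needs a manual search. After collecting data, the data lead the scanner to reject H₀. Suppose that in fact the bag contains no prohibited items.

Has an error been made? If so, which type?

Type I error

The conventional null hypothesis here is that the bag contains no prohibited items.
H₀ was rejected, but H₀ is actually true.
Rejecting a true null hypothesis is a Type I error (false positive).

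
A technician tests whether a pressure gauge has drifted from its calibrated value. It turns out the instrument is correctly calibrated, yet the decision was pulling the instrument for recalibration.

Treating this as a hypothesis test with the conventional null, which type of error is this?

Type I error

The null hypothesis here is that the instrument is correctly calibrated.
'Pulling the instrument for recalibration' corresponds to rejecting H₀.
H₀ was rejected but H₀ is true — a Type I error (false positive).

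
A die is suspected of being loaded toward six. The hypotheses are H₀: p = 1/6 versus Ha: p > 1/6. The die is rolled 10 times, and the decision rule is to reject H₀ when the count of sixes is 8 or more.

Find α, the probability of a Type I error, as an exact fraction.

49/2519424

α = P(reject H₀ | H₀ true) = P(K ≥ 8 | p = 1/6), with K ~ Binomial(10, 1/6).
Adding the binomial terms for j = 8 through 10 with p = 1/6 yields 49/2519424.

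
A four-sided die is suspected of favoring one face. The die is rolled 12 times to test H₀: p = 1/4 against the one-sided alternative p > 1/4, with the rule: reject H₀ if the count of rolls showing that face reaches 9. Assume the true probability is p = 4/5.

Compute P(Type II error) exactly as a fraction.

10030813/48828125

β = P(fail to reject H₀ | Ha true) = P(X ≤ 8 | p = 4/5), X ~ Binomial(12, 4/5).
Equivalently, β = 1 − P(X ≥ 9) = 10030813/48828125.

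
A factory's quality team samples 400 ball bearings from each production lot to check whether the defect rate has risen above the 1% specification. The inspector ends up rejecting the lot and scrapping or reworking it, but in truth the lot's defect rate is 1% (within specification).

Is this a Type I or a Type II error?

Type I error

The null hypothesis here is that the lot's defect rate is 1% (within specification).
'Rejecting the lot and scrapping or reworking it' corresponds to rejecting H₀.
H₀ was rejected but H₀ is true — a Type I error (false positive).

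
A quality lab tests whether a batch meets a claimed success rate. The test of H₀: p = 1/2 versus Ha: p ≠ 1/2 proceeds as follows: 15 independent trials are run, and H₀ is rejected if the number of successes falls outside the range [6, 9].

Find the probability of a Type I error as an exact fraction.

309/1024

α = P(Y ≤ 5 or Y ≥ 10 | p = 1/2), Y ~ Binomial(15, 1/2).
By symmetry, α = 2·P(Y ≤ 5) = 2·(1 + 15 + 105 + 455 + 1365 + 3003)/32768 = 9888/32768 = 309/1024.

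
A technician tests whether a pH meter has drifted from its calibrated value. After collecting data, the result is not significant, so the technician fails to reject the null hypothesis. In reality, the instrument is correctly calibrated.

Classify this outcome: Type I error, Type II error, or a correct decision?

The conventional null hypothesis here is that the instrument is correctly calibrated.
The test retained a true H₀ — the decision matches the true state.

Neither — the decision is correct.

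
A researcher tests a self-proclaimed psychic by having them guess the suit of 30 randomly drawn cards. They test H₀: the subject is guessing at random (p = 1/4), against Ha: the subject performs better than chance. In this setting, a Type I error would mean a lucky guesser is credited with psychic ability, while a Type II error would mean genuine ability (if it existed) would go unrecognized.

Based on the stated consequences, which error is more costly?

Type I error

The Type I consequence (a lucky guesser is credited with psychic ability) is more severe than the Type II consequence (genuine ability (if it existed) would go unrecognized).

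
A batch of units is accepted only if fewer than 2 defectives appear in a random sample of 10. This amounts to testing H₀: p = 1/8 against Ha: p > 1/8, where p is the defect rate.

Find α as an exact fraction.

387730505/1073741824

The significance level is the probability, assuming p = 1/8, of seeing 2 or more defectives in 10 draws.
α = 1 − P(S ≤ 1) = 1 − 686011319/1073741824 = 387730505/1073741824.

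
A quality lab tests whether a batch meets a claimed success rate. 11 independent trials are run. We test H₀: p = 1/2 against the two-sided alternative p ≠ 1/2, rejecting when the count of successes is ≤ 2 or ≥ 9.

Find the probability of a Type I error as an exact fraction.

The significance level is the null-hypothesis probability of the rejection region {≤2} ∪ {≥9}.
Each tail has probability (1 + 11 + 55)/2048; doubling gives α = 134/2048 = 67/1024.

67/1024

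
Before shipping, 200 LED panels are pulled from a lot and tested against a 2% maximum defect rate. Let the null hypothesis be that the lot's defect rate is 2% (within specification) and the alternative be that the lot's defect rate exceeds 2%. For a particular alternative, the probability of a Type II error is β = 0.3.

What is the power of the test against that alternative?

Power = 1 − β = 1 − 0.3 = 0.7.

0.7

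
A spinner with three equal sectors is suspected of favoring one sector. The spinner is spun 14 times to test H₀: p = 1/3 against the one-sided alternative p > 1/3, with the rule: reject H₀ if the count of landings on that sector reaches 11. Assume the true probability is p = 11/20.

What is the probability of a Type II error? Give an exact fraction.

767413934602409223/819200000000000000

Under the alternative p = 11/20, S ~ Binomial(14, 11/20); β is the probability the test does not reject, P(S < 11).
Adding the binomial probabilities P(S=0)+…+P(S=10) at p = 11/20 gives 767413934602409223/819200000000000000.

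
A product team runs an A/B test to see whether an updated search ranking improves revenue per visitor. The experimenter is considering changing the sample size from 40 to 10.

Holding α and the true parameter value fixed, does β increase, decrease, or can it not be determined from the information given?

It increases.

With less data the test statistic is noisier; under Ha, more outcomes land inside the acceptance region.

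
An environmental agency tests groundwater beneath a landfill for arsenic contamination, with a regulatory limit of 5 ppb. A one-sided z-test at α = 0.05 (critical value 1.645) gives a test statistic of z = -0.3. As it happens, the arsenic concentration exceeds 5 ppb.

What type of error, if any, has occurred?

The conventional null hypothesis is that the arsenic concentration is at or below 5 ppb (safe).
Since z = -0.3 ≤ z* = 1.645, H₀ is not rejected.
H₀ is false (actually the arsenic concentration exceeds 5 ppb).
Failing to reject a false H₀ is a Type II error.

Type II error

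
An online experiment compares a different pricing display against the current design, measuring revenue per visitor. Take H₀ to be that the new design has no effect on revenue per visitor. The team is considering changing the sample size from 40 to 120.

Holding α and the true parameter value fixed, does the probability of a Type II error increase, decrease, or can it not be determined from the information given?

A larger sample reduces the standard error, pulling the sampling distribution under Ha further from the non-rejection region.

It decreases.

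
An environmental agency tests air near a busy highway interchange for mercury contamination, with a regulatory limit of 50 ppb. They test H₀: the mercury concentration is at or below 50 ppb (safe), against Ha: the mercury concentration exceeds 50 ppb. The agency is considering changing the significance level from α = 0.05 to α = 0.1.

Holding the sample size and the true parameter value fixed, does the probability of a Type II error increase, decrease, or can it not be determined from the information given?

With a larger α the critical value moves toward the center, so more of the Ha sampling distribution lies in the rejection region.

It decreases.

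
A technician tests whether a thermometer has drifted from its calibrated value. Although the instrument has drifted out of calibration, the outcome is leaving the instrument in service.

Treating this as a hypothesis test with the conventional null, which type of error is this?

Type II error

The null hypothesis here is that the instrument is correctly calibrated.
'Leaving the instrument in service' corresponds to failing to reject H₀.
H₀ was not rejected but H₀ is false — a Type II error (false negative).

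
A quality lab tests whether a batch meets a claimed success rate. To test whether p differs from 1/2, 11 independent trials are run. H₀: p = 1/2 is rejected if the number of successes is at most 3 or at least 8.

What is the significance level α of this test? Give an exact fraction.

The significance level is the null-hypothesis probability of the rejection region {≤3} ∪ {≥8}.
The two tails are symmetric, so α = 2·(1 + 11 + 55 + 165)/2^11 = 464/2048 = 29/128.

29/128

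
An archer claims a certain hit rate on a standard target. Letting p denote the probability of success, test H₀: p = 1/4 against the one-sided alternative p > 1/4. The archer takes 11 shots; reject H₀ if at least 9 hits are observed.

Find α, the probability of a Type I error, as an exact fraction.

The Type I error probability is α = P(K ≥ 9) computed under H₀, where K ~ Binomial(11, 1/4).
P(K ≥ 9) = Σ_{j=9}^{11} C(11,j)·(1/4)^j·(3/4)^{11-j} = 529/4194304.

529/4194304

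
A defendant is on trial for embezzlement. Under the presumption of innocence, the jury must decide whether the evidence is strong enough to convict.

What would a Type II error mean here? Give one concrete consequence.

With the conventional null hypothesis that the defendant is innocent:
A Type II error is failing to reject H₀ when H₀ is false.
Here that means acquitting the defendant when actually the defendant is guilty.

A Type II error would mean concluding that the defendant is innocent (or at least failing to establish that the defendant is guilty) when in fact the defendant is guilty. Consequence: a guilty person goes free.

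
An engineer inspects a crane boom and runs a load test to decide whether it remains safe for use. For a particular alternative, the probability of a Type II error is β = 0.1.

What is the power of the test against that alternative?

Power = 1 − β = 1 − 0.1 = 0.9.

0.9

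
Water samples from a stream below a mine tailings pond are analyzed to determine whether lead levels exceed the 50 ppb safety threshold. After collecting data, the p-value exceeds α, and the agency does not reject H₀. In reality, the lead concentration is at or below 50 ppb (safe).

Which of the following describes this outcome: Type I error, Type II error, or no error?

No error — this is a correct decision.

The conventional null hypothesis here is that the lead concentration is at or below 50 ppb (safe).
The test retained a true H₀ — the decision matches the true state.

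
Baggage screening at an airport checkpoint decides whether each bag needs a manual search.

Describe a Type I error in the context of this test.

A Type I error would mean concluding that the bag contains a prohibited item when in fact the bag contains no prohibited items.

With the conventional null hypothesis that the bag contains no prohibited items:
A Type I error is rejecting H₀ when H₀ is true.
Here that means flagging the bag for a manual search when actually the bag contains no prohibited items.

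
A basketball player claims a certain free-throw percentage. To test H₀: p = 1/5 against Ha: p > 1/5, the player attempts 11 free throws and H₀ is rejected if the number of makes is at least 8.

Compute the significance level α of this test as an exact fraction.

2297/9765625

α = P(reject H₀ | H₀ true) = P(Y ≥ 8 | p = 1/5), with Y ~ Binomial(11, 1/5).
Adding the binomial terms for j = 8 through 11 with p = 1/5 yields 2297/9765625.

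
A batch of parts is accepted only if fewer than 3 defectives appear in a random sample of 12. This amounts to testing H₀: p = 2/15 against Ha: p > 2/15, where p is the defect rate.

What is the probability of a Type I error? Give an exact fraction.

Under H₀, K ~ Binomial(12, 2/15); the Type I error rate is P(K ≥ 3).
α = 1 − P(K ≤ 2) = 1 − 20540915285501/25949267578125 = 5408352292624/25949267578125.

5408352292624/25949267578125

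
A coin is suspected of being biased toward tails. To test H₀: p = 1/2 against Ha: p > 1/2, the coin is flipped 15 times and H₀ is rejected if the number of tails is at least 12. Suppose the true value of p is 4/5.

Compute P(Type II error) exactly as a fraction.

10737240461/30517578125

β = P(fail to reject H₀ | Ha true) = P(K ≤ 11 | p = 4/5), K ~ Binomial(15, 4/5).
Summing C(15,j)·(4/5)^j·(1/5)^{15-j} for j = 0..11 gives 10737240461/30517578125.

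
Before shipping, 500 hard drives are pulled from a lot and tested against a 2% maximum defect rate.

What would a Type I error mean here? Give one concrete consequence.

With the conventional null hypothesis that the lot's defect rate is 2% (within specification):
A Type I error is rejecting H₀ when H₀ is true.
Here that means rejecting the lot and scrapping or reworking it when actually the lot's defect rate is 2% (within specification).

A Type I error would mean concluding that the lot's defect rate exceeds 2% when in fact the lot's defect rate is 2% (within specification). Consequence: an acceptable shipment is needlessly reworked at extra cost.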